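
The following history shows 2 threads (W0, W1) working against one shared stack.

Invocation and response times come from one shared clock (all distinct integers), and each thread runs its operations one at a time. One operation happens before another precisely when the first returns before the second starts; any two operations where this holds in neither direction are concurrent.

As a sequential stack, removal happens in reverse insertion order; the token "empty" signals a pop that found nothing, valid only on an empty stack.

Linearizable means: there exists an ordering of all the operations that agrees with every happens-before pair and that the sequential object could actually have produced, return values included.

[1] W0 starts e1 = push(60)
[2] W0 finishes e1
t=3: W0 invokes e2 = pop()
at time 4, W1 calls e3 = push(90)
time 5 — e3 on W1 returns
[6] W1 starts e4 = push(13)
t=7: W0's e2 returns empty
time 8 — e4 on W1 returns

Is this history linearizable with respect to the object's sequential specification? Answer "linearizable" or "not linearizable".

the violation lands at event 7, e2's response at time 7: events 1..6 linearize, events 1..7 do not
checked exhaustively: 2 real-time-consistent orders of 3 completed operations, zero legal stack replays
no escape via the 1 pending operation (e4): every completion choice fails
take e1, e2, e3 (pending dropped): step 2 already fails, because e2 pop() → empty cannot occur there
take e1, e3, e2 (pending dropped): step 3 already fails, because e2 pop() → empty cannot occur there

not linearizable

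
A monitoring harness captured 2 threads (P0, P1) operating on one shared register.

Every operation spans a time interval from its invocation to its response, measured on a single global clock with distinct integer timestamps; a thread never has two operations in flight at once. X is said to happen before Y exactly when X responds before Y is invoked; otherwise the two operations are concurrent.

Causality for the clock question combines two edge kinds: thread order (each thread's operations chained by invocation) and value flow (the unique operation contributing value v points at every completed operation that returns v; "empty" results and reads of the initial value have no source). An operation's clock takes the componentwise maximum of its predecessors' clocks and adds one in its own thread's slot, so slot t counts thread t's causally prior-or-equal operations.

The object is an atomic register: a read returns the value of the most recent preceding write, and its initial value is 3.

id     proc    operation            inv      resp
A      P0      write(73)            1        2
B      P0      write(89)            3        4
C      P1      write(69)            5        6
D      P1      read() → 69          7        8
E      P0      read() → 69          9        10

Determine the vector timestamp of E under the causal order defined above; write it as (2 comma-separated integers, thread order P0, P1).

VC(C, invoked at 5): no causal predecessors; +1 on P1 → (0, 1)
VC(A, invoked at 1): no causal predecessors; +1 on P0 → (1, 0)
from VC(C)=(0, 1), D (invoked 7) maxes components and bumps P1 → (0, 2)
from VC(A)=(1, 0), B (invoked 3) maxes components and bumps P0 → (2, 0)
from VC(B)=(2, 0), VC(C)=(0, 1), E (invoked 9) maxes components and bumps P0 → (3, 1)
target: VC(E) = (3, 1)

(3, 1)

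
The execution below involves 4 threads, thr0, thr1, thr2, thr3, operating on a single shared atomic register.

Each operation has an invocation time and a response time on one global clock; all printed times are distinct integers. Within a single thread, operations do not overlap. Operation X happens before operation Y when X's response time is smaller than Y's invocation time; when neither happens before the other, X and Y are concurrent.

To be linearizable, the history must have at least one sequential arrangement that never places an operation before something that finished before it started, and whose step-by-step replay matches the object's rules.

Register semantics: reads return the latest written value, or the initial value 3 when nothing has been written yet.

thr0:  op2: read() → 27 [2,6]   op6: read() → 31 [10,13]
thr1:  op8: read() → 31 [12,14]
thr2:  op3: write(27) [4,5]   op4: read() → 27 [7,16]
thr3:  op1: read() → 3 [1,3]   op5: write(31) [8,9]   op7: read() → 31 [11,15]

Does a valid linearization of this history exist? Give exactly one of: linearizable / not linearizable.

one valid linearization: op1, op3, op2, op4, op5, op6, op7, op8
step 1: op1 read() → 3 — value 3
step 2: op3 write(27) — value 27
step 3: op2 read() → 27 — value 27
step 4: op4 read() → 27 — value 27
step 5: op5 write(31) — value 31
step 6: op6 read() → 31 — value 31
step 7: op7 read() → 31 — value 31
step 8: op8 read() → 31 — value 31

linearizable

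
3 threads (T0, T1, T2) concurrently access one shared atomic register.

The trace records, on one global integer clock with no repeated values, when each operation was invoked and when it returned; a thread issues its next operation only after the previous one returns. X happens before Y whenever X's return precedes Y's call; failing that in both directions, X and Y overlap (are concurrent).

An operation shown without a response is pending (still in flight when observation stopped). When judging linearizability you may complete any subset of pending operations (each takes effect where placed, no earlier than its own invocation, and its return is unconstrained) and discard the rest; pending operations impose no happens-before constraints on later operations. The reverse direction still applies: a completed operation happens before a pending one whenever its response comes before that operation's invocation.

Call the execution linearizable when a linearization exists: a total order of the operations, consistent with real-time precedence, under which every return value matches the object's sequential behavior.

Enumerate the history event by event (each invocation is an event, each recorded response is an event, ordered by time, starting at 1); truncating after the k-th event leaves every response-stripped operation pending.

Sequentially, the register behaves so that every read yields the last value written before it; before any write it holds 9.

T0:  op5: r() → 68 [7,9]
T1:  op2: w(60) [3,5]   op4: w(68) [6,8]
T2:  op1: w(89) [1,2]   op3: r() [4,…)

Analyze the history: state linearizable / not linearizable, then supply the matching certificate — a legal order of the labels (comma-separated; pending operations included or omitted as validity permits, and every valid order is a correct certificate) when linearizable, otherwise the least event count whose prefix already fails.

after step 1 (op1 w(89)): value 89
after step 2 (op2 w(60)): value 60
after step 3 (op3 r() (pending, included)): value 60
after step 4 (op4 w(68)): value 68
after step 5 (op5 r() → 68): value 68

linearizable — witness: op1, op2, op3, op4, op5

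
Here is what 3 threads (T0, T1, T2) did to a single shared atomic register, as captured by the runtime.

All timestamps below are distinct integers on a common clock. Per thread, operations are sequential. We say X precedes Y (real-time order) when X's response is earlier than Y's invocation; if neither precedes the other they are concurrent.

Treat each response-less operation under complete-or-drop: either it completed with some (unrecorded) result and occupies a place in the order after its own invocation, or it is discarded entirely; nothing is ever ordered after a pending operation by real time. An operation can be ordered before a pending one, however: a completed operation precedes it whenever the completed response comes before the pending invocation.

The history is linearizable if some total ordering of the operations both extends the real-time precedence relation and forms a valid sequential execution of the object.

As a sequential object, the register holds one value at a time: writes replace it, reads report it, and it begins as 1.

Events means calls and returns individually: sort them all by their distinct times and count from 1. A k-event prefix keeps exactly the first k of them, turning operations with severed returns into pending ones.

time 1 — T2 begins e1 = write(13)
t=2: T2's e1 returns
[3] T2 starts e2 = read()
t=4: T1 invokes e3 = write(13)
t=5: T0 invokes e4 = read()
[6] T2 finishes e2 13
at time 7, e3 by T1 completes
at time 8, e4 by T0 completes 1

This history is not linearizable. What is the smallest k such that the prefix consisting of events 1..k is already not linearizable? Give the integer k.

one valid order for events 1..7 is e1, e2, e3:
after step 1 (e1 write(13)): value 13
after step 2 (e2 read() → 13): value 13
after step 3 (e3 write(13)): value 13
at event 8 (e4's time-8 response) nothing linearizes any more
one such order, e1, e2, e3, e4, breaks at step 4 where e4 read() → 1 is illegal
one such order, e1, e2, e4, e3, breaks at step 3 where e4 read() → 1 is illegal

8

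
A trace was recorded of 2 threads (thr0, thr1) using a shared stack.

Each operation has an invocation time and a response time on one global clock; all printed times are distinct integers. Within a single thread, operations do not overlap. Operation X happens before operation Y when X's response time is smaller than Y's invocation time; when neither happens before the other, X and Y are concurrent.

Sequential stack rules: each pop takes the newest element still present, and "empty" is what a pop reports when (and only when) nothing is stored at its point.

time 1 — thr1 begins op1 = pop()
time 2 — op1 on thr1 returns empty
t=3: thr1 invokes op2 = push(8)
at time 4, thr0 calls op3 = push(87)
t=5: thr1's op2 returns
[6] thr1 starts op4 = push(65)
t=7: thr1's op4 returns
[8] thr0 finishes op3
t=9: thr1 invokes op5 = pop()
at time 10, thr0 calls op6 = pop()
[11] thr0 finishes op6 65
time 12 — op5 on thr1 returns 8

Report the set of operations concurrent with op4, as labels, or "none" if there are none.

op3

op4 runs from 6 to 7; window-overlapping ops are concurrent
op1 [1,2]: before
op2 [3,5]: before
op3 [4,8]: concurrent
op5 [9,12]: after
op6 [10,11]: after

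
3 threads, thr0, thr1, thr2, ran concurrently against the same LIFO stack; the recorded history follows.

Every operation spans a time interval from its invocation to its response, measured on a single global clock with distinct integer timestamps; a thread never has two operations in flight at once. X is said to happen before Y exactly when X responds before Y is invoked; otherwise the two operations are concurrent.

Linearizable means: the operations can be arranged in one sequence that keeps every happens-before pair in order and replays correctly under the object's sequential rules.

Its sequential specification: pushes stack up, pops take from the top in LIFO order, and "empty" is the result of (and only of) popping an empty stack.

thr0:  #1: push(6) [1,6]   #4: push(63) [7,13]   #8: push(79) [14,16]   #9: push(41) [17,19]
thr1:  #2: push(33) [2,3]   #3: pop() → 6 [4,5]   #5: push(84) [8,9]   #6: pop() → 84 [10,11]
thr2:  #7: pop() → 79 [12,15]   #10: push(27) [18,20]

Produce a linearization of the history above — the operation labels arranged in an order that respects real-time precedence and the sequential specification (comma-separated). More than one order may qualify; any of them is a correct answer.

#2, #1, #3, #4, #5, #6, #8, #7, #9, #10

after step 1 (#2 push(33)): stack <33>
after step 2 (#1 push(6)): stack <33,6>
after step 3 (#3 pop() → 6): stack <33>
after step 4 (#4 push(63)): stack <33,63>
after step 5 (#5 push(84)): stack <33,63,84>
after step 6 (#6 pop() → 84): stack <33,63>
after step 7 (#8 push(79)): stack <33,63,79>
after step 8 (#7 pop() → 79): stack <33,63>
after step 9 (#9 push(41)): stack <33,63,41>
after step 10 (#10 push(27)): stack <33,63,41,27>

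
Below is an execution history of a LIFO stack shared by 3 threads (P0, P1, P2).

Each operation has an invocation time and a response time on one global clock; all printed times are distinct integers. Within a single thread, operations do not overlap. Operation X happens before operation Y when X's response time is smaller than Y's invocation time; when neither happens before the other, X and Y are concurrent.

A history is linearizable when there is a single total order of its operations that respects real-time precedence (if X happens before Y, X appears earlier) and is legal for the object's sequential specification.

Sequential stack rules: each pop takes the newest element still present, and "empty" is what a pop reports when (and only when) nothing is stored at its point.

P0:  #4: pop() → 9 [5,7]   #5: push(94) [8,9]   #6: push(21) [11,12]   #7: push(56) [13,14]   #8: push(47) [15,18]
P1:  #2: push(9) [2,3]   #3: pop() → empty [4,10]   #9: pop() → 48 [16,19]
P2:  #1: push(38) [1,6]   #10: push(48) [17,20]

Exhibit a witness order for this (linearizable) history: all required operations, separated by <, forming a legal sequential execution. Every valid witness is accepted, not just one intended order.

#2 < #4 < #3 < #1 < #5 < #6 < #7 < #8 < #10 < #9

step 1: #2 push(9) — stack <9>
step 2: #4 pop() → 9 — stack <>
step 3: #3 pop() → empty — stack <>
step 4: #1 push(38) — stack <38>
step 5: #5 push(94) — stack <38,94>
step 6: #6 push(21) — stack <38,94,21>
step 7: #7 push(56) — stack <38,94,21,56>
step 8: #8 push(47) — stack <38,94,21,56,47>
step 9: #10 push(48) — stack <38,94,21,56,47,48>
step 10: #9 pop() → 48 — stack <38,94,21,56,47>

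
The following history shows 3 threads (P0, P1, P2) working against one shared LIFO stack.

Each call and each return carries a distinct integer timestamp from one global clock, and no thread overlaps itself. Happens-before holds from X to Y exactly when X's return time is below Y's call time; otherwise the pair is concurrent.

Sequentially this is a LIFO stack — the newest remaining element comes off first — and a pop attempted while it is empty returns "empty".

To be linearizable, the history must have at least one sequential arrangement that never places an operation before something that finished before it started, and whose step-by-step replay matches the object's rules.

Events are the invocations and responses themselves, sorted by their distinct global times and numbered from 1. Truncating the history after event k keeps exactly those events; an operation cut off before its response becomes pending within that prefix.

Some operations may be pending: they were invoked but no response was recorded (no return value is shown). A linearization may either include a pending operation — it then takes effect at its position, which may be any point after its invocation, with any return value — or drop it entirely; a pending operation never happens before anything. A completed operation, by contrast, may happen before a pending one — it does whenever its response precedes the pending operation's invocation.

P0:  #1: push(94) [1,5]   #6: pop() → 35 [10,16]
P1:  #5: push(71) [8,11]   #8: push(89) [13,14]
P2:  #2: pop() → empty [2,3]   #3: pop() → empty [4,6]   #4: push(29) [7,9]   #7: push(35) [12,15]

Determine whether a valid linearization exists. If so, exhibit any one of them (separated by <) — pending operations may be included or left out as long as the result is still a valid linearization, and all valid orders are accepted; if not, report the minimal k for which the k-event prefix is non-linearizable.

1. #2 pop() → empty, leaving stack <>
2. #3 pop() → empty, leaving stack <>
3. #1 push(94), leaving stack <94>
4. #4 push(29), leaving stack <94,29>
5. #5 push(71), leaving stack <94,29,71>
6. #7 push(35), leaving stack <94,29,71,35>
7. #6 pop() → 35, leaving stack <94,29,71>
8. #8 push(89), leaving stack <94,29,71,89>

linearizable — witness: #2 < #3 < #1 < #4 < #5 < #7 < #6 < #8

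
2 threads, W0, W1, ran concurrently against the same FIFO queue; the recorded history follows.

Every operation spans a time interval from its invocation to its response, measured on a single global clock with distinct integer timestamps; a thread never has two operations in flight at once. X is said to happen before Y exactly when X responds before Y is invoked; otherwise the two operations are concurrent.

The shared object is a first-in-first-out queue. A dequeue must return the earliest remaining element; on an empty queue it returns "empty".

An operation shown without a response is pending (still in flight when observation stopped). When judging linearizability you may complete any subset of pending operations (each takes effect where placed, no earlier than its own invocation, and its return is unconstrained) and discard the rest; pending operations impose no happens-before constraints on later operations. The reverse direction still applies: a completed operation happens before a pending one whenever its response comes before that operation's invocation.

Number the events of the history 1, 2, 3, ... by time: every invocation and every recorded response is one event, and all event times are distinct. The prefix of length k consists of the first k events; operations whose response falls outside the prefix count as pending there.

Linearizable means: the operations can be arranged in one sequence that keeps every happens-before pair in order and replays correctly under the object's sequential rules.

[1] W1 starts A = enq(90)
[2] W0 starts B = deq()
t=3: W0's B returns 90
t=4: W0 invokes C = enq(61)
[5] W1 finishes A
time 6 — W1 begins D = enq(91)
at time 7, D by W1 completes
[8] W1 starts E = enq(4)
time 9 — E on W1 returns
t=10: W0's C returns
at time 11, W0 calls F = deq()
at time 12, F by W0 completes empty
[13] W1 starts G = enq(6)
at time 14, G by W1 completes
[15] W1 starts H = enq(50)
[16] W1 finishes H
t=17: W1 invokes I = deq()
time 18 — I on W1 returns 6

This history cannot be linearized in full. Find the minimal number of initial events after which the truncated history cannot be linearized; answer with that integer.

events 1..11 are linearizable, e.g. via A, B, C, D, E:
after step 1 (A enq(90)): queue <90>
after step 2 (B deq() → 90): queue <>
after step 3 (C enq(61)): queue <61>
after step 4 (D enq(91)): queue <61,91>
after step 5 (E enq(4)): queue <61,91,4>
at event 12 (F's time-12 response) nothing linearizes any more
for example A, B, C, D, E, F fails at step 6: F deq() → empty is not legal there
for example A, B, D, C, E, F fails at step 6: F deq() → empty is not legal there

12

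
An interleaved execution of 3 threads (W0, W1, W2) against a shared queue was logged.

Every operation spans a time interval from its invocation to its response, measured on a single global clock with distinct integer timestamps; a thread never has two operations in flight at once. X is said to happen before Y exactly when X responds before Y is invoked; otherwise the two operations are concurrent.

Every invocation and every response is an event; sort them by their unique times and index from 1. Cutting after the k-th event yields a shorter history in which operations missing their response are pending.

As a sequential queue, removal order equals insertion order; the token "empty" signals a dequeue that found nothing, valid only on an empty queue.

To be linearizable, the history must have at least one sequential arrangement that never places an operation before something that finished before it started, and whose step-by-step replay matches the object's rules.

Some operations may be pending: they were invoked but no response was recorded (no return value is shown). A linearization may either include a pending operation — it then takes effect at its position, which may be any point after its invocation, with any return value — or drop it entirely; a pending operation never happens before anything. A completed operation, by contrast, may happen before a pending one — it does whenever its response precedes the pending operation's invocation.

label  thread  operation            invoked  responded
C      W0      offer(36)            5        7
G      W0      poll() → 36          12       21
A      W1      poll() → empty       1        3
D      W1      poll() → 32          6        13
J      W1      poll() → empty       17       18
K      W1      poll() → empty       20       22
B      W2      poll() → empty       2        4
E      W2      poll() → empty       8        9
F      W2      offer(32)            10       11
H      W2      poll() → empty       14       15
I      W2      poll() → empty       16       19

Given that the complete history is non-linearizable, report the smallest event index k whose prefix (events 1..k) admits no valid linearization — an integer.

13

events 1..12 are still linearizable — one witness is A, B, C, D, E, F:
1. A poll() → empty, leaving queue <>
2. B poll() → empty, leaving queue <>
3. C offer(36), leaving queue <36>
4. D poll() (pending, included), leaving queue <>
5. E poll() → empty, leaving queue <>
6. F offer(32), leaving queue <32>
adding event 13 (D responds at 13) leaves no legal real-time order
no escape via the 1 pending operation (G): every completion choice fails
e.g. A, B, C, D, E, F (pending dropped): illegal at step 4, since D poll() → 32 cannot apply there
e.g. A, B, C, E, D, F (pending dropped): illegal at step 4, since E poll() → empty cannot apply there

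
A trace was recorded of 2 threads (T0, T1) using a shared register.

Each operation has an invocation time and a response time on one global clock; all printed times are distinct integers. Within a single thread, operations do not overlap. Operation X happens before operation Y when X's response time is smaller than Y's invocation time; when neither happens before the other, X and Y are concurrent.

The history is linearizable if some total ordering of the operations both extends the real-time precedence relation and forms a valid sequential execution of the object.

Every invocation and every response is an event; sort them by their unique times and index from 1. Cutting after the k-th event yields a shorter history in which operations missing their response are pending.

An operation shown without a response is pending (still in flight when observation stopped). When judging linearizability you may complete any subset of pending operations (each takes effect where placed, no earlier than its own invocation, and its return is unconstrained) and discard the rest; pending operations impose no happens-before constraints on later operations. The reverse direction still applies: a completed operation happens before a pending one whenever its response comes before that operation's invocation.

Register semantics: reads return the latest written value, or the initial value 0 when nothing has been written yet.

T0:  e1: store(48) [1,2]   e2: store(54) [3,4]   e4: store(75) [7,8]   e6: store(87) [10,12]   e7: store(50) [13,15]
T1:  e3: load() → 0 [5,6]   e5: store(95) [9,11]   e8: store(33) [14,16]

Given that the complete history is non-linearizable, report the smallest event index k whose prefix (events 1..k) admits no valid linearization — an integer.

one valid order for events 1..5 is e1, e2:
1. e1 store(48), leaving value 48
2. e2 store(54), leaving value 54
at event 6 (e3's time-6 response) nothing linearizes any more
sample order e1, e2, e3 stalls at step 3 — e3 load() → 0 has no legal effect

6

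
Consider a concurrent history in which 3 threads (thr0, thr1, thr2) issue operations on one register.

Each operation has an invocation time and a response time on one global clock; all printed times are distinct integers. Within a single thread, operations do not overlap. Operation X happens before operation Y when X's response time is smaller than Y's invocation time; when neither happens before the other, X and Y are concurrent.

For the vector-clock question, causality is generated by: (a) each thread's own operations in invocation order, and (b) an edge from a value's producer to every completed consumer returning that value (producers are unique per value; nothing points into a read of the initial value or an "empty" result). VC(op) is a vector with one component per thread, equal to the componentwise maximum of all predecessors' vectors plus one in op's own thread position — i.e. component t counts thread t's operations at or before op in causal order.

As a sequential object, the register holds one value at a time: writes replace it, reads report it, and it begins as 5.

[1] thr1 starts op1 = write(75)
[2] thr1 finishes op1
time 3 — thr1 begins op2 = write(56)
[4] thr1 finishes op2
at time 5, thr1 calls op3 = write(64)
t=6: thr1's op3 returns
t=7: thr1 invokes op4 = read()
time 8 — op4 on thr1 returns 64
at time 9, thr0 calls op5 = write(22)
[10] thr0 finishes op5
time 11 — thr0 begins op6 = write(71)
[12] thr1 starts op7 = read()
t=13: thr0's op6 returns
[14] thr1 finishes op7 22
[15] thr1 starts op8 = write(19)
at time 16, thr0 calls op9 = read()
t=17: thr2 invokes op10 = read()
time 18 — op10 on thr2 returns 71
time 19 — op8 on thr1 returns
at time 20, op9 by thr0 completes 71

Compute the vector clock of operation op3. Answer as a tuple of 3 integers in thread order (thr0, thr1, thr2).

op1 (invocation 1): nothing precedes it; thr1's component alone gives (0, 1, 0)
op5 (invocation 9): nothing precedes it; thr0's component alone gives (1, 0, 0)
op2 (invocation 3): componentwise max over VC(op1)=(0, 1, 0), +1 at thr1, giving (0, 2, 0)
op6 (invocation 11): componentwise max over VC(op5)=(1, 0, 0), +1 at thr0, giving (2, 0, 0)
op3 (invocation 5): componentwise max over VC(op2)=(0, 2, 0), +1 at thr1, giving (0, 3, 0)
op10 (invocation 17): componentwise max over VC(op6)=(2, 0, 0), +1 at thr2, giving (2, 0, 1)
op9 (invocation 16): componentwise max over VC(op6)=(2, 0, 0), +1 at thr0, giving (3, 0, 0)
op4 (invocation 7): componentwise max over VC(op3)=(0, 3, 0), +1 at thr1, giving (0, 4, 0)
op7 (invocation 12): componentwise max over VC(op4)=(0, 4, 0), VC(op5)=(1, 0, 0), +1 at thr1, giving (1, 5, 0)
op8 (invocation 15): componentwise max over VC(op7)=(1, 5, 0), +1 at thr1, giving (1, 6, 0)
target: VC(op3) = (0, 3, 0)

(0, 3, 0)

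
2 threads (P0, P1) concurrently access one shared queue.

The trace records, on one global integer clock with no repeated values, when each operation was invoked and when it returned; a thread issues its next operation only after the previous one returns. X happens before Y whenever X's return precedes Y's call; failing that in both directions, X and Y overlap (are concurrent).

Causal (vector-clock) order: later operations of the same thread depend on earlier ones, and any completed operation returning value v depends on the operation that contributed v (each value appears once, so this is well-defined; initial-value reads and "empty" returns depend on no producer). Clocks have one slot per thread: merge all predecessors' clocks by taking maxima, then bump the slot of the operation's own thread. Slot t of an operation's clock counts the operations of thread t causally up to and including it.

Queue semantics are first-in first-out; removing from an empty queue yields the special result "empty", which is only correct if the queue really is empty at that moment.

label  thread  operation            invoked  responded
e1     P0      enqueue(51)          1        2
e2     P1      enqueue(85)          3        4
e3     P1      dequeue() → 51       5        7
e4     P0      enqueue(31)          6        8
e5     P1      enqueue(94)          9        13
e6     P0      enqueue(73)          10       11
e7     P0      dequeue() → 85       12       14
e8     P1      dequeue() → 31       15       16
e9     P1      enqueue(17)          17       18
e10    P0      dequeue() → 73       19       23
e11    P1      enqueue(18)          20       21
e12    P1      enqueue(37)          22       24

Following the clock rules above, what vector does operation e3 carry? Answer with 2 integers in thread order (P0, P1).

no predecessors for e2 (invoked 3): P1 increments from zero → (0, 1)
no predecessors for e1 (invoked 1): P0 increments from zero → (1, 0)
e4 (invocation 6): componentwise max over VC(e1)=(1, 0), +1 at P0, giving (2, 0)
e3 (invocation 5): componentwise max over VC(e1)=(1, 0), VC(e2)=(0, 1), +1 at P1, giving (1, 2)
e6 (invocation 10): componentwise max over VC(e4)=(2, 0), +1 at P0, giving (3, 0)
e5 (invocation 9): componentwise max over VC(e3)=(1, 2), +1 at P1, giving (1, 3)
e7 (invocation 12): componentwise max over VC(e2)=(0, 1), VC(e6)=(3, 0), +1 at P0, giving (4, 1)
e8 (invocation 15): componentwise max over VC(e4)=(2, 0), VC(e5)=(1, 3), +1 at P1, giving (2, 4)
e10 (invocation 19): componentwise max over VC(e6)=(3, 0), VC(e7)=(4, 1), +1 at P0, giving (5, 1)
e9 (invocation 17): componentwise max over VC(e8)=(2, 4), +1 at P1, giving (2, 5)
e11 (invocation 20): componentwise max over VC(e9)=(2, 5), +1 at P1, giving (2, 6)
e12 (invocation 22): componentwise max over VC(e11)=(2, 6), +1 at P1, giving (2, 7)
target: VC(e3) = (1, 2)

(1, 2)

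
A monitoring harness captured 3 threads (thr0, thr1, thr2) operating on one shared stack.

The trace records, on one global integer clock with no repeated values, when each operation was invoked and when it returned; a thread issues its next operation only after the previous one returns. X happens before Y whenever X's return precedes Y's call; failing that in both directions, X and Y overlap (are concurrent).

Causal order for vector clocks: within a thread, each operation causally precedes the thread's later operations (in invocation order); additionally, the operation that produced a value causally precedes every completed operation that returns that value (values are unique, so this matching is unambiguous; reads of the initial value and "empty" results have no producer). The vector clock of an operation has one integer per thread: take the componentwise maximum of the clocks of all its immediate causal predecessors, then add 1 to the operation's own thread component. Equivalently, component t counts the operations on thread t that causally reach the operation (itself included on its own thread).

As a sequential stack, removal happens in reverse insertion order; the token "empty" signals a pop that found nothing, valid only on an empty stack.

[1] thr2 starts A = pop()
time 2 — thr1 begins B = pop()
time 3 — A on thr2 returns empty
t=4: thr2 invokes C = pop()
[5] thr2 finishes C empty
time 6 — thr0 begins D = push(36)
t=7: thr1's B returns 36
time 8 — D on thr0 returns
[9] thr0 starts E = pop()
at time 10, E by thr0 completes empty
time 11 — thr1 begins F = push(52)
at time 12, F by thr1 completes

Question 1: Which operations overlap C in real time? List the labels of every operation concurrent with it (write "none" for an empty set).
C runs from 4 to 5; window-overlapping ops are concurrent
A [1,3]: before
B [2,7]: concurrent
D [6,8]: after
E [9,10]: after
F [11,12]: after

B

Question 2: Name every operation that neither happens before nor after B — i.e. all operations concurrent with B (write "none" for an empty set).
B spans [2,7]: anything still running between times 2 and 7 counts as concurrent
A [1,3]: concurrent
C [4,5]: concurrent
D [6,8]: concurrent
E [9,10]: after
F [11,12]: after

A, C, D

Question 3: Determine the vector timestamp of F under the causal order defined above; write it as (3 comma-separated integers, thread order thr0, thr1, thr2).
VC(A, invoked at 1): no causal predecessors; +1 on thr2 → (0, 0, 1)
VC(D, invoked at 6): no causal predecessors; +1 on thr0 → (1, 0, 0)
invoked at 4, C merges VC(A)=(0, 0, 1) and bumps thr2's slot → (0, 0, 2)
invoked at 2, B merges VC(D)=(1, 0, 0) and bumps thr1's slot → (1, 1, 0)
invoked at 9, E merges VC(D)=(1, 0, 0) and bumps thr0's slot → (2, 0, 0)
invoked at 11, F merges VC(B)=(1, 1, 0) and bumps thr1's slot → (1, 2, 0)
target: VC(F) = (1, 2, 0)

(1, 2, 0)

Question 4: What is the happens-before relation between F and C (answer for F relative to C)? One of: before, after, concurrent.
F spans [11,12], C spans [4,5]
resp(C)=5 < inv(F)=11

after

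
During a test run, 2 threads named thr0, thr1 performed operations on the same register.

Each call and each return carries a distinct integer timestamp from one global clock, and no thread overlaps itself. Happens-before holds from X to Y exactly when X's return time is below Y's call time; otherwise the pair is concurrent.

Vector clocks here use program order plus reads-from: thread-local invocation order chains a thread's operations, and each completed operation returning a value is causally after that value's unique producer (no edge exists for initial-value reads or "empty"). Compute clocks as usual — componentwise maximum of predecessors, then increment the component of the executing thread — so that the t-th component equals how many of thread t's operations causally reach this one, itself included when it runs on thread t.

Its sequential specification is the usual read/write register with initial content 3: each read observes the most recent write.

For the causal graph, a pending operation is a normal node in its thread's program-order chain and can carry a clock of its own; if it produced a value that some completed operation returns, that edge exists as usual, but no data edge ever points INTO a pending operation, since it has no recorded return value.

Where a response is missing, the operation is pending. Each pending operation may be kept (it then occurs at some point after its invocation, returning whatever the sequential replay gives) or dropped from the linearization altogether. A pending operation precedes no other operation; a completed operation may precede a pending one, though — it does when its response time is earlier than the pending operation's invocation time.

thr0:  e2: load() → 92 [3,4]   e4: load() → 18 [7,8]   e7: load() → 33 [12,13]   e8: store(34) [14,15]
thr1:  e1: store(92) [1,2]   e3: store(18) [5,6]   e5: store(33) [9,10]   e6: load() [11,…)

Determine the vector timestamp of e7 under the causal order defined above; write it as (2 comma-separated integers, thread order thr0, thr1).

invoked at 1, e1 has no predecessors; its own thr1 bump gives (0, 1)
from VC(e1)=(0, 1), e3 (invoked 5) maxes components and bumps thr1 → (0, 2)
from VC(e1)=(0, 1), e2 (invoked 3) maxes components and bumps thr0 → (1, 1)
from VC(e3)=(0, 2), e5 (invoked 9) maxes components and bumps thr1 → (0, 3)
from VC(e5)=(0, 3), e6 (invoked 11) maxes components and bumps thr1 → (0, 4)
from VC(e2)=(1, 1), VC(e3)=(0, 2), e4 (invoked 7) maxes components and bumps thr0 → (2, 2)
from VC(e4)=(2, 2), VC(e5)=(0, 3), e7 (invoked 12) maxes components and bumps thr0 → (3, 3)
from VC(e7)=(3, 3), e8 (invoked 14) maxes components and bumps thr0 → (4, 3)
target: VC(e7) = (3, 3)

(3, 3)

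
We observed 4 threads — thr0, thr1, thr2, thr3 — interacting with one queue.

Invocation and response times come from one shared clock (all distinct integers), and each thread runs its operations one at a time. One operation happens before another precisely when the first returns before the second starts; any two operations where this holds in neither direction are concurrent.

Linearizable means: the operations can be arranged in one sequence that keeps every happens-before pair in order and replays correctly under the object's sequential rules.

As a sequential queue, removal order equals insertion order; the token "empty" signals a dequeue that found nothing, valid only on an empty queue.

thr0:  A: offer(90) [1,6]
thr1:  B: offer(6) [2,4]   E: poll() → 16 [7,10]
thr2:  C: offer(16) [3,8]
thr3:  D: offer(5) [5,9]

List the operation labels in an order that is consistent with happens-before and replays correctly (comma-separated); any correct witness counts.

C, A, B, D, E

after step 1 (C offer(16)): queue <16>
after step 2 (A offer(90)): queue <16,90>
after step 3 (B offer(6)): queue <16,90,6>
after step 4 (D offer(5)): queue <16,90,6,5>
after step 5 (E poll() → 16): queue <90,6,5>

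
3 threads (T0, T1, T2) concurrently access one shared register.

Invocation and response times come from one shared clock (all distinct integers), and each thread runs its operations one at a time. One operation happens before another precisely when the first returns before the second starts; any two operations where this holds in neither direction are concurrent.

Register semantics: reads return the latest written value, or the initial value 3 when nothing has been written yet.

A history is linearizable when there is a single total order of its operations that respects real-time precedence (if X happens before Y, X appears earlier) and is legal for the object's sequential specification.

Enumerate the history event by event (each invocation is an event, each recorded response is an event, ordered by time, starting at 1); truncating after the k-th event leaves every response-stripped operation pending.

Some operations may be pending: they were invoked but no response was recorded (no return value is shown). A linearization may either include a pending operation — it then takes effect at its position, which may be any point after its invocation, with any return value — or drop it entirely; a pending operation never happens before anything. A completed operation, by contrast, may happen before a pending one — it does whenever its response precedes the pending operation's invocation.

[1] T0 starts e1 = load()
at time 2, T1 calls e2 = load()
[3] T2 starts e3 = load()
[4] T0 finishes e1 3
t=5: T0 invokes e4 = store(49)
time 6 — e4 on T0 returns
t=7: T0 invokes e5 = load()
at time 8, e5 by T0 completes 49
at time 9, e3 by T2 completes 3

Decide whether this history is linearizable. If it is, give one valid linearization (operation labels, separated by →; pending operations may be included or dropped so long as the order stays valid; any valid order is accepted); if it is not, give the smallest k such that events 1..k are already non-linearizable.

1. e1 load() → 3, leaving value 3
2. e2 load() (pending, included), leaving value 3
3. e3 load() → 3, leaving value 3
4. e4 store(49), leaving value 49
5. e5 load() → 49, leaving value 49

linearizable — witness: e1 → e2 → e3 → e4 → e5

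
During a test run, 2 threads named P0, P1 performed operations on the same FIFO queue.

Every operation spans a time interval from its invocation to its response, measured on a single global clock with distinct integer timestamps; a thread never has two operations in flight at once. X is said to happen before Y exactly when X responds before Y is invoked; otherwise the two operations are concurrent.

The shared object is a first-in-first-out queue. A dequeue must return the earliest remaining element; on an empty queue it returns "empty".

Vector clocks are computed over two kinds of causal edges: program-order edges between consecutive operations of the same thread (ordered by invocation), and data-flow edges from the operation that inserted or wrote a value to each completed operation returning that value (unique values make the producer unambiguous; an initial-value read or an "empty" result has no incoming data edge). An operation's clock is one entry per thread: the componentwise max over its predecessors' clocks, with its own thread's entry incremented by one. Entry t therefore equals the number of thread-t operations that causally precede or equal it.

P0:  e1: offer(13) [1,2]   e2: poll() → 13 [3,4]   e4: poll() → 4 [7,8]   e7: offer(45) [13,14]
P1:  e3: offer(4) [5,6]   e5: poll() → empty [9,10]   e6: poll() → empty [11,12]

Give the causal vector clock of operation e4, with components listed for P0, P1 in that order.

VC(e3, invoked at 5): no causal predecessors; +1 on P1 → (0, 1)
VC(e1, invoked at 1): no causal predecessors; +1 on P0 → (1, 0)
from VC(e3)=(0, 1), e5 (invoked 9) maxes components and bumps P1 → (0, 2)
from VC(e1)=(1, 0), e2 (invoked 3) maxes components and bumps P0 → (2, 0)
from VC(e5)=(0, 2), e6 (invoked 11) maxes components and bumps P1 → (0, 3)
from VC(e2)=(2, 0), VC(e3)=(0, 1), e4 (invoked 7) maxes components and bumps P0 → (3, 1)
from VC(e4)=(3, 1), e7 (invoked 13) maxes components and bumps P0 → (4, 1)
target: VC(e4) = (3, 1)

(3, 1)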